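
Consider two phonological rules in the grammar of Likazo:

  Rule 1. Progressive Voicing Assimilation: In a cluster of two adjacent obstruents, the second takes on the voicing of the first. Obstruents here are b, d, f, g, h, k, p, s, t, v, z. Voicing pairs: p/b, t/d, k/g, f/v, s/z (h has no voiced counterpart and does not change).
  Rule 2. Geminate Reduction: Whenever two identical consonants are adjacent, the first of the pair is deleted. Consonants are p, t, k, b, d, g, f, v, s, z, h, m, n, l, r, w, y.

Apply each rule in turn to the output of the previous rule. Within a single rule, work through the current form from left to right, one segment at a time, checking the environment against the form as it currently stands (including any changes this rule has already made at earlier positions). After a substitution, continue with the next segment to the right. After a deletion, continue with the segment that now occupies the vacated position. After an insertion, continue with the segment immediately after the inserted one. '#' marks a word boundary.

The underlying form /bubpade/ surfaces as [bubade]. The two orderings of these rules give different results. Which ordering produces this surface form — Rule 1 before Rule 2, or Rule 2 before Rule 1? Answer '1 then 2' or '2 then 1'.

Order 1 then 2:
  1 Progressive Voicing Assimilation: [bubpade] → [bubbade]
  2 Geminate Reduction: [bubbade] → [bubade]
  result: [bubade]
Order 2 then 1:
  2 Geminate Reduction: no change — [bubpade]
  1 Progressive Voicing Assimilation: [bubpade] → [bubbade]
  result: [bubbade]

1 then 2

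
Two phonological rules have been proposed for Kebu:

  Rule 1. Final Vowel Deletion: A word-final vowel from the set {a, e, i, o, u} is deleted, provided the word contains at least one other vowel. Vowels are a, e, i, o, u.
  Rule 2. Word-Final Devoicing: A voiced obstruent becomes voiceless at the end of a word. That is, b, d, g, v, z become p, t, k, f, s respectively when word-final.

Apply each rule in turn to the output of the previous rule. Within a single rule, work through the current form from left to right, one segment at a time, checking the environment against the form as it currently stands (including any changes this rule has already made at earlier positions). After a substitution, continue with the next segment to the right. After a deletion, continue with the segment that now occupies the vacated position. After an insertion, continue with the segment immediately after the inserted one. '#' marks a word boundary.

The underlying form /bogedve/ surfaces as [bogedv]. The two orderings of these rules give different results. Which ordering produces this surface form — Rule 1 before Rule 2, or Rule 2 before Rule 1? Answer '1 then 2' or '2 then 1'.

2 then 1

Order 1 then 2:
  1 Final Vowel Deletion: [bogedve] → [bogedv]
  2 Word-Final Devoicing: [bogedv] → [bogedf]
  result: [bogedf]
Order 2 then 1:
  2 Word-Final Devoicing: no change — [bogedve]
  1 Final Vowel Deletion: [bogedve] → [bogedv]
  result: [bogedv]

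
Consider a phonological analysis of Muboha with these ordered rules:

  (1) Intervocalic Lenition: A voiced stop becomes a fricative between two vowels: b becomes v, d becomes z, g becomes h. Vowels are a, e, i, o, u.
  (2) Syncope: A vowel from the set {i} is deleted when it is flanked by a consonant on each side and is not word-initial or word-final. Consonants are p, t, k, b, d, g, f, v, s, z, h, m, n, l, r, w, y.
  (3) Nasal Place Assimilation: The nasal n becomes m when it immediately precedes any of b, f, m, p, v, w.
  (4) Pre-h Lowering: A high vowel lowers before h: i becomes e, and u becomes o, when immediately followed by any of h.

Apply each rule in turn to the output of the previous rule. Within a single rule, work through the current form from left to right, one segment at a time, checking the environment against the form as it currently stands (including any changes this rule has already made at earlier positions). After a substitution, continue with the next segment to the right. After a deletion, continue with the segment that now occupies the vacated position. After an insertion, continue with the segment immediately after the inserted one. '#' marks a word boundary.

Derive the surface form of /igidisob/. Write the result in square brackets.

(1) Intervocalic Lenition: [igidisob] → [ihizisob]
(2) Syncope: [ihizisob] → [ihzsob]
(3) Nasal Place Assimilation: no change — [ihzsob]
(4) Pre-h Lowering: [ihzsob] → [ehzsob]

[ehzsob]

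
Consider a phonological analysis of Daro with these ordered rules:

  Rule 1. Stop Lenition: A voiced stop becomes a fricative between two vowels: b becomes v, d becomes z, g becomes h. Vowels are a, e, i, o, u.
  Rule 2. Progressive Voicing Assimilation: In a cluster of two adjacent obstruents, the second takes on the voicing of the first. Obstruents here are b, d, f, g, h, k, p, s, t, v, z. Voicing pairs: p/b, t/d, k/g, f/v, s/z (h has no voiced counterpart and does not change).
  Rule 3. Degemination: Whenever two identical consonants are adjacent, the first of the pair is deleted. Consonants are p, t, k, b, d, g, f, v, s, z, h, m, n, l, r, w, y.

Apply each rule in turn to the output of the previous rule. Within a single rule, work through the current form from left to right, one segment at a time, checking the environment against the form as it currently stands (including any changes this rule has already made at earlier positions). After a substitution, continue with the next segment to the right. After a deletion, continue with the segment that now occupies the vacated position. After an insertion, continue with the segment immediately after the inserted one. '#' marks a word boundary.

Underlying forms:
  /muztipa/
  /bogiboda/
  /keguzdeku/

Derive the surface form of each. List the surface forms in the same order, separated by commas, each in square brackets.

/muztipa/:
  Rule 1 Stop Lenition: no change — [muztipa]
  Rule 2 Progressive Voicing Assimilation: [muztipa] → [muzdipa]
  Rule 3 Degemination: no change — [muzdipa]
/bogiboda/:
  Rule 1 Stop Lenition: [bogiboda] → [bohivoza]
  Rule 2 Progressive Voicing Assimilation: no change — [bohivoza]
  Rule 3 Degemination: no change — [bohivoza]
/keguzdeku/:
  Rule 1 Stop Lenition: [keguzdeku] → [kehuzdeku]
  Rule 2 Progressive Voicing Assimilation: no change — [kehuzdeku]
  Rule 3 Degemination: no change — [kehuzdeku]

[muzdipa], [bohivoza], [kehuzdeku]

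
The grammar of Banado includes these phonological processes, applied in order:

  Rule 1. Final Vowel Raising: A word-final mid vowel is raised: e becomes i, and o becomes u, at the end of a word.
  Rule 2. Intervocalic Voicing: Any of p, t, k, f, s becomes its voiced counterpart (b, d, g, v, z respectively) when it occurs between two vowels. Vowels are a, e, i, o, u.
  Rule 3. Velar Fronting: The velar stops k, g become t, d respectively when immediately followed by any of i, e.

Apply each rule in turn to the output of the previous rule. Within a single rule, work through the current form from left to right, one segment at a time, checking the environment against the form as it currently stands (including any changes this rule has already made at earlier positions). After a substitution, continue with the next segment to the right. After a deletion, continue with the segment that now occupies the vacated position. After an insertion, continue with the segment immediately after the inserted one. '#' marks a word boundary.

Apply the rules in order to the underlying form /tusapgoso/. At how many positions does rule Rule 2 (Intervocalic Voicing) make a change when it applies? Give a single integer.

Rule 1 Final Vowel Raising: [tusapgoso] → [tusapgosu]
Rule 2 Intervocalic Voicing: [tusapgosu] → [tuzapgozu]
Rule 3 Velar Fronting: no change — [tuzapgozu]
Rule Rule 2 changed 2 position(s).

2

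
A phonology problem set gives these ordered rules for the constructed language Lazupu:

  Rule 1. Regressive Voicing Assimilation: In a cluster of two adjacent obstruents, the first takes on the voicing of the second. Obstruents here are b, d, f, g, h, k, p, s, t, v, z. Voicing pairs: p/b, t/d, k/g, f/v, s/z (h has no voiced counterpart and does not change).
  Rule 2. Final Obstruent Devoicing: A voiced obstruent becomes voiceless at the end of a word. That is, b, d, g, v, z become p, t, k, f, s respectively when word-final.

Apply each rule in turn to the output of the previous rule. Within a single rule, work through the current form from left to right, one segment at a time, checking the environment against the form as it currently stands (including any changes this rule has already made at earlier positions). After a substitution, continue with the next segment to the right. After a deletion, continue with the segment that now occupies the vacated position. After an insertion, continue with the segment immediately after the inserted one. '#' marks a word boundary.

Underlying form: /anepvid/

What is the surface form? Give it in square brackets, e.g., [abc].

Rule 1 Regressive Voicing Assimilation: [anepvid] → [anebvid]
Rule 2 Final Obstruent Devoicing: [anebvid] → [anebvit]

[anebvit]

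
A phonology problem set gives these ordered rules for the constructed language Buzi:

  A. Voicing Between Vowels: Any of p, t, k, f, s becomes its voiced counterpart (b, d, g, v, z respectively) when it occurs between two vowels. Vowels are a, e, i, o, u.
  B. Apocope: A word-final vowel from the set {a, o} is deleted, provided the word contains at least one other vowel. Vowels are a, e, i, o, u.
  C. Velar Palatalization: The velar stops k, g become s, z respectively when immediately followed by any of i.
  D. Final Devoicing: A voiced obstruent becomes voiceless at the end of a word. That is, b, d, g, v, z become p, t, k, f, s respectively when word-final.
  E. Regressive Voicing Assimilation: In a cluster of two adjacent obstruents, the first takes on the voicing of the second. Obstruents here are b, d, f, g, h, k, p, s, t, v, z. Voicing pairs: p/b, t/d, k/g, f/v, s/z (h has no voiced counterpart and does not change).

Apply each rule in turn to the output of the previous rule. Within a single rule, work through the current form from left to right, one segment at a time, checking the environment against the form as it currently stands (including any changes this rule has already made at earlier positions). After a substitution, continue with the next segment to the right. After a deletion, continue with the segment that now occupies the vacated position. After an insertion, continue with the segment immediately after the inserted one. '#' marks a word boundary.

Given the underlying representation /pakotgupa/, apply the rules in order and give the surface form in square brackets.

A Voicing Between Vowels: [pakotgupa] → [pagotguba]
B Apocope: [pagotguba] → [pagotgub]
C Velar Palatalization: no change — [pagotgub]
D Final Devoicing: [pagotgub] → [pagotgup]
E Regressive Voicing Assimilation: [pagotgup] → [pagodgup]

[pagodgup]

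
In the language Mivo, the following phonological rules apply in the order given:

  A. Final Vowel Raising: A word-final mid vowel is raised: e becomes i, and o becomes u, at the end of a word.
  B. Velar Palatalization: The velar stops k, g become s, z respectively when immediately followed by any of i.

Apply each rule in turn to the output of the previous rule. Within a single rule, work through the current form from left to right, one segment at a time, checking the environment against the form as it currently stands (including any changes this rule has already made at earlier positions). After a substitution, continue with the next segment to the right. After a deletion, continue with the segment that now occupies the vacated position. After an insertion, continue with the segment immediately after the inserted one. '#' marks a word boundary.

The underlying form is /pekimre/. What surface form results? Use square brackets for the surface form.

A Final Vowel Raising: [pekimre] → [pekimri]
B Velar Palatalization: [pekimri] → [pesimri]

[pesimri]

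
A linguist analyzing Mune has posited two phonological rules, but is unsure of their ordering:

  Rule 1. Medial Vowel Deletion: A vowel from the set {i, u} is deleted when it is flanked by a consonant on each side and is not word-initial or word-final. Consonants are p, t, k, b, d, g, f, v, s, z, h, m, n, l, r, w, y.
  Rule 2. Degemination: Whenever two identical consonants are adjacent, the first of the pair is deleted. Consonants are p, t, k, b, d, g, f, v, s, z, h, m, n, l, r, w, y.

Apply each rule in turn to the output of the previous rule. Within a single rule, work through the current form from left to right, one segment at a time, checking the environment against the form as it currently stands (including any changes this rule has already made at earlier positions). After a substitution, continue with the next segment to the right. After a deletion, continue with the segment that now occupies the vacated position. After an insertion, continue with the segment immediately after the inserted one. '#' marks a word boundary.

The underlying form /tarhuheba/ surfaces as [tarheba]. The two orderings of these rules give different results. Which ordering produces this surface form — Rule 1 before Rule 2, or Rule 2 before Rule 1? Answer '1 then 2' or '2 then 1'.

Order 1 then 2:
  1 Medial Vowel Deletion: [tarhuheba] → [tarhheba]
  2 Degemination: [tarhheba] → [tarheba]
  result: [tarheba]
Order 2 then 1:
  2 Degemination: no change — [tarhuheba]
  1 Medial Vowel Deletion: [tarhuheba] → [tarhheba]
  result: [tarhheba]

1 then 2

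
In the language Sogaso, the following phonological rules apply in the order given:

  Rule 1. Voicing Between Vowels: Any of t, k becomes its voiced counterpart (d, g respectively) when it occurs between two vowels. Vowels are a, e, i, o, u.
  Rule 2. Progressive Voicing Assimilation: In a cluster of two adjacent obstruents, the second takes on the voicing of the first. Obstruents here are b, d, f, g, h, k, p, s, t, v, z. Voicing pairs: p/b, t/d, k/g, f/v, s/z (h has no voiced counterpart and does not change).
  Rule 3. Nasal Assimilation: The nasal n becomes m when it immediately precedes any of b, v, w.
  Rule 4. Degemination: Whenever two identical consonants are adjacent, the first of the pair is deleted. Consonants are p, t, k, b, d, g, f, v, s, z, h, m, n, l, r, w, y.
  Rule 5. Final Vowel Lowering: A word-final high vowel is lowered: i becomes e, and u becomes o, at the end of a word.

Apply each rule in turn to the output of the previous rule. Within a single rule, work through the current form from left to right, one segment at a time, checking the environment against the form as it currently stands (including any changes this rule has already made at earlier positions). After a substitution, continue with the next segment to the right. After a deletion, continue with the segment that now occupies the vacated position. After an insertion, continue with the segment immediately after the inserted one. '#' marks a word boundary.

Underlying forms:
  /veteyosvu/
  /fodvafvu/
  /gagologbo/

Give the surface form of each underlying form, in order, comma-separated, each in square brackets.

/veteyosvu/:
  Rule 1 Voicing Between Vowels: [veteyosvu] → [vedeyosvu]
  Rule 2 Progressive Voicing Assimilation: [vedeyosvu] → [vedeyosfu]
  Rule 3 Nasal Assimilation: no change — [vedeyosfu]
  Rule 4 Degemination: no change — [vedeyosfu]
  Rule 5 Final Vowel Lowering: [vedeyosfu] → [vedeyosfo]
/fodvafvu/:
  Rule 1 Voicing Between Vowels: no change — [fodvafvu]
  Rule 2 Progressive Voicing Assimilation: [fodvafvu] → [fodvaffu]
  Rule 3 Nasal Assimilation: no change — [fodvaffu]
  Rule 4 Degemination: [fodvaffu] → [fodvafu]
  Rule 5 Final Vowel Lowering: [fodvafu] → [fodvafo]
/gagologbo/:
  Rule 1 Voicing Between Vowels: no change — [gagologbo]
  Rule 2 Progressive Voicing Assimilation: no change — [gagologbo]
  Rule 3 Nasal Assimilation: no change — [gagologbo]
  Rule 4 Degemination: no change — [gagologbo]
  Rule 5 Final Vowel Lowering: no change — [gagologbo]

[vedeyosfo], [fodvafo], [gagologbo]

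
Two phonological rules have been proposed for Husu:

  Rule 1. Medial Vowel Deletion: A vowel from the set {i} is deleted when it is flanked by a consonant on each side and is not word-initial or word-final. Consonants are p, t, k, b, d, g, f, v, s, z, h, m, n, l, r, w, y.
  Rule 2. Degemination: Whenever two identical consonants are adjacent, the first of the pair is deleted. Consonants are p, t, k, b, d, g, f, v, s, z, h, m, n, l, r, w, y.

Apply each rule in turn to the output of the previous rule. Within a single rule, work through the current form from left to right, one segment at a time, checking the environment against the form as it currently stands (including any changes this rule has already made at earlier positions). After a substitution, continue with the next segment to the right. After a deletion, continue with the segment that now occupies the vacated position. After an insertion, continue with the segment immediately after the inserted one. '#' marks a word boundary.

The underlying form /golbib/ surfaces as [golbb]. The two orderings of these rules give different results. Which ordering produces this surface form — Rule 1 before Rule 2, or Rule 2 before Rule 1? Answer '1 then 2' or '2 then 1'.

Order 1 then 2:
  1 Medial Vowel Deletion: [golbib] → [golbb]
  2 Degemination: [golbb] → [golb]
  result: [golb]
Order 2 then 1:
  2 Degemination: no change — [golbib]
  1 Medial Vowel Deletion: [golbib] → [golbb]
  result: [golbb]

2 then 1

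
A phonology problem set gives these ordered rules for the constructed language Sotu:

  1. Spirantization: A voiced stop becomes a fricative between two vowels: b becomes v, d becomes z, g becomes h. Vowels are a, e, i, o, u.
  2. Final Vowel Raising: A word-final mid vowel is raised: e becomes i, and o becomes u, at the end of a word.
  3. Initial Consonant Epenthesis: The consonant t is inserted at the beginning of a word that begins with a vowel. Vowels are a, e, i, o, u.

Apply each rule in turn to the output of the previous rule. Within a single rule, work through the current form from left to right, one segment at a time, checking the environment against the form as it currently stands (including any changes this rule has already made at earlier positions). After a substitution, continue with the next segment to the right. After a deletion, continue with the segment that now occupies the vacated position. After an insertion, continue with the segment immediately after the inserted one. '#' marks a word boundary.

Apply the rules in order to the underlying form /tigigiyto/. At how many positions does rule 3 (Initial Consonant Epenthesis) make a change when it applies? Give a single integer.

1 Spirantization: [tigigiyto] → [tihihiyto]
2 Final Vowel Raising: [tihihiyto] → [tihihiytu]
3 Initial Consonant Epenthesis: no change — [tihihiytu]
Rule 3 changed 0 position(s).

0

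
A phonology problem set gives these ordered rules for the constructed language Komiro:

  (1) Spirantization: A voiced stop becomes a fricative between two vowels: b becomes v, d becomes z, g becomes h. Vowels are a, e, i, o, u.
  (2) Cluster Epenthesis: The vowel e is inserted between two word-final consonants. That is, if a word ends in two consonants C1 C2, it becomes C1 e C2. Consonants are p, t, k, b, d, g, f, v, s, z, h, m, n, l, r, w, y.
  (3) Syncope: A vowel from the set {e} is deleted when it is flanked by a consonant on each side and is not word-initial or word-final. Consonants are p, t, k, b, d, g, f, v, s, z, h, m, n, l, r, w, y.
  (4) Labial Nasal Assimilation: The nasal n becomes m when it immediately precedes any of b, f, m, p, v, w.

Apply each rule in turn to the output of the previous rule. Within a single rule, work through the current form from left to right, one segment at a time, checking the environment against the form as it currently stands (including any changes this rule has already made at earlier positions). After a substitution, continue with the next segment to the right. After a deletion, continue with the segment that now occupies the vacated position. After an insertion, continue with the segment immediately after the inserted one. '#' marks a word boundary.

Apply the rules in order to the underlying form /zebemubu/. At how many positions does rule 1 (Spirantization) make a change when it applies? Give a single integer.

(1) Spirantization: [zebemubu] → [zevemuvu]
(2) Cluster Epenthesis: no change — [zevemuvu]
(3) Syncope: [zevemuvu] → [zvmuvu]
(4) Labial Nasal Assimilation: no change — [zvmuvu]
Rule 1 changed 2 position(s).

2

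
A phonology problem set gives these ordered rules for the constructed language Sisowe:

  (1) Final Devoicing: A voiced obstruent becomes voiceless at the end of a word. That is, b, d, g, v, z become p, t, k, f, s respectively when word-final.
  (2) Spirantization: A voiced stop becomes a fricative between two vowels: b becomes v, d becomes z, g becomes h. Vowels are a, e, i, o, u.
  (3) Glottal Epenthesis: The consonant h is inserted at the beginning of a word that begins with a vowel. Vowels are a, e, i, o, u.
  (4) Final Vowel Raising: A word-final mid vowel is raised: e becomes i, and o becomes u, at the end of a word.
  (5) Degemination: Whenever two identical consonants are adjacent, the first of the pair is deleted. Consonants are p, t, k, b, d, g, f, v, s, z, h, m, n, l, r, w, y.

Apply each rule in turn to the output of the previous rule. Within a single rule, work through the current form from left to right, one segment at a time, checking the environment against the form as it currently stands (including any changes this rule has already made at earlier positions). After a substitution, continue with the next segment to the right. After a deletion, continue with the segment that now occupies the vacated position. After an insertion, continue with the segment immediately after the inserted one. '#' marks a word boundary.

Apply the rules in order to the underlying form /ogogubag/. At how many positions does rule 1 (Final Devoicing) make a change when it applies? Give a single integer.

(1) Final Devoicing: [ogogubag] → [ogogubak]
(2) Spirantization: [ogogubak] → [ohohuvak]
(3) Glottal Epenthesis: [ohohuvak] → [hohohuvak]
(4) Final Vowel Raising: no change — [hohohuvak]
(5) Degemination: no change — [hohohuvak]
Rule 1 changed 1 position(s).

1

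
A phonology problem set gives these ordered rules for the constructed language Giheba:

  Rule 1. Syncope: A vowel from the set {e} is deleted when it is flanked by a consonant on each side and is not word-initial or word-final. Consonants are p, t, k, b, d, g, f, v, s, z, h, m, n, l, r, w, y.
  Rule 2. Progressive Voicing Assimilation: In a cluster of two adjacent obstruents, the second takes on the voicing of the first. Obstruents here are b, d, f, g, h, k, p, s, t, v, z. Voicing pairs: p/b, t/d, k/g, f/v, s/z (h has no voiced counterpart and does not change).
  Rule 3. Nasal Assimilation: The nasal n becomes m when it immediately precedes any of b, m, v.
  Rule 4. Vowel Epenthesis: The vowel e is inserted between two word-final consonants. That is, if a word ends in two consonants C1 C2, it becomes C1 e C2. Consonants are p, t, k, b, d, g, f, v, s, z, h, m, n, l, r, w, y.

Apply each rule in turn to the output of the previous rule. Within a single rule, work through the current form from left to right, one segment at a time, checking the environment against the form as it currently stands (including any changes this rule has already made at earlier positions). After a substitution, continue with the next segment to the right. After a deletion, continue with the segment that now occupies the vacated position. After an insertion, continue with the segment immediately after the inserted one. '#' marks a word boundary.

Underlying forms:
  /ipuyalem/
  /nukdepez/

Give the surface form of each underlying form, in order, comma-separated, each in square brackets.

/ipuyalem/:
  Rule 1 Syncope: [ipuyalem] → [ipuyalm]
  Rule 2 Progressive Voicing Assimilation: no change — [ipuyalm]
  Rule 3 Nasal Assimilation: no change — [ipuyalm]
  Rule 4 Vowel Epenthesis: [ipuyalm] → [ipuyalem]
/nukdepez/:
  Rule 1 Syncope: [nukdepez] → [nukdpz]
  Rule 2 Progressive Voicing Assimilation: [nukdpz] → [nuktps]
  Rule 3 Nasal Assimilation: no change — [nuktps]
  Rule 4 Vowel Epenthesis: [nuktps] → [nuktpes]

[ipuyalem], [nuktpes]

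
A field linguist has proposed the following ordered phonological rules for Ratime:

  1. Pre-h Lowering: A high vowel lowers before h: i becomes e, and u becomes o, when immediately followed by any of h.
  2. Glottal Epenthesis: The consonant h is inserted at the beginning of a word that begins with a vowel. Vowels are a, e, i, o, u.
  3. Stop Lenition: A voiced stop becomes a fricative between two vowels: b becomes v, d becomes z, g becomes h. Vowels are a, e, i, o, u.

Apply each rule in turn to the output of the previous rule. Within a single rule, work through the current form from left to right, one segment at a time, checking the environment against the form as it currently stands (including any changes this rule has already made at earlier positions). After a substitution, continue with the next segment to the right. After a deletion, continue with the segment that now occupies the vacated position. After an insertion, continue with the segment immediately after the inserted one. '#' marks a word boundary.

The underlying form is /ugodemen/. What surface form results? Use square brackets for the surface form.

1 Pre-h Lowering: no change — [ugodemen]
2 Glottal Epenthesis: [ugodemen] → [hugodemen]
3 Stop Lenition: [hugodemen] → [huhozemen]

[huhozemen]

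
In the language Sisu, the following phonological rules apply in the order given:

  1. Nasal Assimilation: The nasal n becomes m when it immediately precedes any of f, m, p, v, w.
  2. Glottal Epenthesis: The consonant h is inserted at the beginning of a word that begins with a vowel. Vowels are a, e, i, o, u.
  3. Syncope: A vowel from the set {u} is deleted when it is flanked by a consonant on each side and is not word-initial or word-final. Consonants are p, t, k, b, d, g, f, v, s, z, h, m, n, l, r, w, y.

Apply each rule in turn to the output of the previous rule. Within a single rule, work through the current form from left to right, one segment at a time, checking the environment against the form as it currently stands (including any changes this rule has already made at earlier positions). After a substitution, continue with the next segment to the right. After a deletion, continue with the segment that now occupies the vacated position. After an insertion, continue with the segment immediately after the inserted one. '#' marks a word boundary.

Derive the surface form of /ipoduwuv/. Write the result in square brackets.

[hipodwv]

1 Nasal Assimilation: no change — [ipoduwuv]
2 Glottal Epenthesis: [ipoduwuv] → [hipoduwuv]
3 Syncope: [hipoduwuv] → [hipodwv]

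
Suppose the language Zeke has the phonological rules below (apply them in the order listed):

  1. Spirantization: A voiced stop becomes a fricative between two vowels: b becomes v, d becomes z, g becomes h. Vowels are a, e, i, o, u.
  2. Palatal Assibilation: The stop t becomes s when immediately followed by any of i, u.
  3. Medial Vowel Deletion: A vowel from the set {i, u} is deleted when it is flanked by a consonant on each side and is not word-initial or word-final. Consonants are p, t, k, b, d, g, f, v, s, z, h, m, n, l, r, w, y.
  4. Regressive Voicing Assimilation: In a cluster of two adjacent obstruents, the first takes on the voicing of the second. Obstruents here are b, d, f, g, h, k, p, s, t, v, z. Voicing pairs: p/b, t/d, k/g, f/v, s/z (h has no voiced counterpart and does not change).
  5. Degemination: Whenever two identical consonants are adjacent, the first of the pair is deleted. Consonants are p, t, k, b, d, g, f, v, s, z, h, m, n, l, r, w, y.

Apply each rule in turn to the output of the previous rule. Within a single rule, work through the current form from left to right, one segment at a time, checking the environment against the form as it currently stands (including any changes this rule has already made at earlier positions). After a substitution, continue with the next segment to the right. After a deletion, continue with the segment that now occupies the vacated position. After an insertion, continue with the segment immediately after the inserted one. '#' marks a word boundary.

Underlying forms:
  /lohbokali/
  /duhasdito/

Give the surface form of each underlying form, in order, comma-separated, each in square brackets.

/lohbokali/:
  1 Spirantization: no change — [lohbokali]
  2 Palatal Assibilation: no change — [lohbokali]
  3 Medial Vowel Deletion: no change — [lohbokali]
  4 Regressive Voicing Assimilation: no change — [lohbokali]
  5 Degemination: no change — [lohbokali]
/duhasdito/:
  1 Spirantization: no change — [duhasdito]
  2 Palatal Assibilation: no change — [duhasdito]
  3 Medial Vowel Deletion: [duhasdito] → [dhasdto]
  4 Regressive Voicing Assimilation: [dhasdto] → [thaztto]
  5 Degemination: [thaztto] → [thazto]

[lohbokali], [thazto]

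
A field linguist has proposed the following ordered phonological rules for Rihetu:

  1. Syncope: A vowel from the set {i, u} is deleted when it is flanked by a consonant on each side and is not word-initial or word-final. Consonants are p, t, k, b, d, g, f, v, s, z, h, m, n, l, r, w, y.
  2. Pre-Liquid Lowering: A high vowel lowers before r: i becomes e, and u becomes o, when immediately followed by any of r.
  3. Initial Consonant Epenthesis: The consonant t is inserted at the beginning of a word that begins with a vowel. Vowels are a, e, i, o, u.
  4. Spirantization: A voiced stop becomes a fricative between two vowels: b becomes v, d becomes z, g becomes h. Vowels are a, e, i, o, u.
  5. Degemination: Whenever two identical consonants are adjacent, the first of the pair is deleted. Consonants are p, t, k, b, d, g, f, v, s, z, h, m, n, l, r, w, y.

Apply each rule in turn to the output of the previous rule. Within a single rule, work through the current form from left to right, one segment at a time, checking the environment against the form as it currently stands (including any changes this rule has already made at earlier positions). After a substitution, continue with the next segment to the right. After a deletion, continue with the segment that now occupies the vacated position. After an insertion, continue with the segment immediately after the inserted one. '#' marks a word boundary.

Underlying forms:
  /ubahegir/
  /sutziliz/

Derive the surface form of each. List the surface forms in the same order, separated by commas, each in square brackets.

/ubahegir/:
  1 Syncope: [ubahegir] → [ubahegr]
  2 Pre-Liquid Lowering: no change — [ubahegr]
  3 Initial Consonant Epenthesis: [ubahegr] → [tubahegr]
  4 Spirantization: [tubahegr] → [tuvahegr]
  5 Degemination: no change — [tuvahegr]
/sutziliz/:
  1 Syncope: [sutziliz] → [stzlz]
  2 Pre-Liquid Lowering: no change — [stzlz]
  3 Initial Consonant Epenthesis: no change — [stzlz]
  4 Spirantization: no change — [stzlz]
  5 Degemination: no change — [stzlz]

[tuvahegr], [stzlz]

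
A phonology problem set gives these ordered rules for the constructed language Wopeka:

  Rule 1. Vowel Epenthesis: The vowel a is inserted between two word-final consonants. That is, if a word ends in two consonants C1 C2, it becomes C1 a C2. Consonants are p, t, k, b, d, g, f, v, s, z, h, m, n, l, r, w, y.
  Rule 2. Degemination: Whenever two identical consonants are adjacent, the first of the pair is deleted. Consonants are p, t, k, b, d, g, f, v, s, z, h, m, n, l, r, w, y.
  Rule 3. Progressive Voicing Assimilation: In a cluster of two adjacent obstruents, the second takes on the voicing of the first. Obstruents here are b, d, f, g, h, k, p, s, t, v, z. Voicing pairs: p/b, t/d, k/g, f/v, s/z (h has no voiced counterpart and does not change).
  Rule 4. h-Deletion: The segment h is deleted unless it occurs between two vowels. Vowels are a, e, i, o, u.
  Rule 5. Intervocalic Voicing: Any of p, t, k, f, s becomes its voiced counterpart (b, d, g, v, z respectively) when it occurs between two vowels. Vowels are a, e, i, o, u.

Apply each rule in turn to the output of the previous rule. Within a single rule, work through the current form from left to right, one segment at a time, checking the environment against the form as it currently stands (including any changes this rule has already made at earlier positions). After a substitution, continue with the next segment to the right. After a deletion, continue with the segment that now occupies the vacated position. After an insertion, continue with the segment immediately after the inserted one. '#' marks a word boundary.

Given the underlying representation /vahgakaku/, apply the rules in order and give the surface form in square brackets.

[vagagagu]

Rule 1 Vowel Epenthesis: no change — [vahgakaku]
Rule 2 Degemination: no change — [vahgakaku]
Rule 3 Progressive Voicing Assimilation: [vahgakaku] → [vahkakaku]
Rule 4 h-Deletion: [vahkakaku] → [vakakaku]
Rule 5 Intervocalic Voicing: [vakakaku] → [vagagagu]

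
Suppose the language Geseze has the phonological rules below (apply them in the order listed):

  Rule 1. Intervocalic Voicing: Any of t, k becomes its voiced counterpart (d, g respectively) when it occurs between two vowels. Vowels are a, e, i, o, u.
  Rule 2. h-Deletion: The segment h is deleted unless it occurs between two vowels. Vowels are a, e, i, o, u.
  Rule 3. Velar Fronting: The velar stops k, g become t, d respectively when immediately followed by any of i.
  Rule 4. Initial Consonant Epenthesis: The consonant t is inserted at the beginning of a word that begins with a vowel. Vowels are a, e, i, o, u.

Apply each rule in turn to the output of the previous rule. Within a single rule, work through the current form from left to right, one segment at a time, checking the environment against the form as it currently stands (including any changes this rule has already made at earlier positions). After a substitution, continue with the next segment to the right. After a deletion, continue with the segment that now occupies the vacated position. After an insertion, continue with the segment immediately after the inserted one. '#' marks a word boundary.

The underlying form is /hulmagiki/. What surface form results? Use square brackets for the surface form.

Rule 1 Intervocalic Voicing: [hulmagiki] → [hulmagigi]
Rule 2 h-Deletion: [hulmagigi] → [ulmagigi]
Rule 3 Velar Fronting: [ulmagigi] → [ulmadidi]
Rule 4 Initial Consonant Epenthesis: [ulmadidi] → [tulmadidi]

[tulmadidi]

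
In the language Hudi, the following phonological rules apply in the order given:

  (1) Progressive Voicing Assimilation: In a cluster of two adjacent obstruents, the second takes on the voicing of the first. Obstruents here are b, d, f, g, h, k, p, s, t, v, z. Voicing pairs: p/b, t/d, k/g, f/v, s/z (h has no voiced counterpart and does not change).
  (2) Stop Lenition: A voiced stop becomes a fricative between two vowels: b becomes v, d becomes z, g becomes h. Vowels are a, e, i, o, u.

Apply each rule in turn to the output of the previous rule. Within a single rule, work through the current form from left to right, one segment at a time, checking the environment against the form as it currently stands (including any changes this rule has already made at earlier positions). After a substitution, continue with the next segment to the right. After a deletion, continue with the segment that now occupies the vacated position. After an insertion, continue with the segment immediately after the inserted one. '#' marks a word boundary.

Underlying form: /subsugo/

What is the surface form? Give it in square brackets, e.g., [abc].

(1) Progressive Voicing Assimilation: [subsugo] → [subzugo]
(2) Stop Lenition: [subzugo] → [subzuho]

[subzuho]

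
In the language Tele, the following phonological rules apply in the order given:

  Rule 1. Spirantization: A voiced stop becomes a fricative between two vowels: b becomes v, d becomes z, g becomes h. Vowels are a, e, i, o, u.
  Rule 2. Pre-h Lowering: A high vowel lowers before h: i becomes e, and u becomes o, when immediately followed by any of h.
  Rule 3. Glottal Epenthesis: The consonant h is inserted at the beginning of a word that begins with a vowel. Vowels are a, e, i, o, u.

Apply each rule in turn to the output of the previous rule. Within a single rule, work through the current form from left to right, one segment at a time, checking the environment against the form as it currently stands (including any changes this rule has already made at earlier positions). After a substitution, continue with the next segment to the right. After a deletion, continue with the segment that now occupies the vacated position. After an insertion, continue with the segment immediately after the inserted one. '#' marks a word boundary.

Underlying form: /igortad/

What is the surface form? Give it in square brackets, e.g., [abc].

Rule 1 Spirantization: [igortad] → [ihortad]
Rule 2 Pre-h Lowering: [ihortad] → [ehortad]
Rule 3 Glottal Epenthesis: [ehortad] → [hehortad]

[hehortad]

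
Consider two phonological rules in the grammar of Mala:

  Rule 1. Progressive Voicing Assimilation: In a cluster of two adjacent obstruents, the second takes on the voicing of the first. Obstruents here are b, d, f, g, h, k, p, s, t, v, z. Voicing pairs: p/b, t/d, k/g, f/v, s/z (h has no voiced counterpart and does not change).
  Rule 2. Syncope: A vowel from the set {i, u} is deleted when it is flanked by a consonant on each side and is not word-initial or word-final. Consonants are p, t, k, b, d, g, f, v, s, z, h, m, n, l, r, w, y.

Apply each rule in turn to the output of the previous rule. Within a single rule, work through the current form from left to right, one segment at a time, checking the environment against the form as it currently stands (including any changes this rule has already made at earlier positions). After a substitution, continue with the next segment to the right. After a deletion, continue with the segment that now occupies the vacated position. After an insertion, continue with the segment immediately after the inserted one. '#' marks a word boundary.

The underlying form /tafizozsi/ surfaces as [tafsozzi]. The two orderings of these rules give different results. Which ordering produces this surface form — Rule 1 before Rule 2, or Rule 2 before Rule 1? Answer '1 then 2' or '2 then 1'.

Order 1 then 2:
  1 Progressive Voicing Assimilation: [tafizozsi] → [tafizozzi]
  2 Syncope: [tafizozzi] → [tafzozzi]
  result: [tafzozzi]
Order 2 then 1:
  2 Syncope: [tafizozsi] → [tafzozsi]
  1 Progressive Voicing Assimilation: [tafzozsi] → [tafsozzi]
  result: [tafsozzi]

2 then 1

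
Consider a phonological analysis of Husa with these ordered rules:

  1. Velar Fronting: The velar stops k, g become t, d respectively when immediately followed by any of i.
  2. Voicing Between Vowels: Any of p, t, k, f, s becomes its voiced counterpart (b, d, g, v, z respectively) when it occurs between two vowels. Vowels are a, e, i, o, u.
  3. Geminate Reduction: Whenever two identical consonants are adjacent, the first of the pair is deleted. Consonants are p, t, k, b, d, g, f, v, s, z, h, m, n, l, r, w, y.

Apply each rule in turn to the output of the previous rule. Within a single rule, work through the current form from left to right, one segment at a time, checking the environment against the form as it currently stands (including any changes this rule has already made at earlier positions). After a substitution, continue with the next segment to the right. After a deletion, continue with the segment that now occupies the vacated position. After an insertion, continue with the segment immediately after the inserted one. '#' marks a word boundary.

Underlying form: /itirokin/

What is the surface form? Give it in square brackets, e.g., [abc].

1 Velar Fronting: [itirokin] → [itirotin]
2 Voicing Between Vowels: [itirotin] → [idirodin]
3 Geminate Reduction: no change — [idirodin]

[idirodin]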